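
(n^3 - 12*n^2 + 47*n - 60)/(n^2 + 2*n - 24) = (n^2 - 8*n + 15)/(n + 6)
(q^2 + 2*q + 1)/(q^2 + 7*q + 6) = (q + 1)/(q + 6)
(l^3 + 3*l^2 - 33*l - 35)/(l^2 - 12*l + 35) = (l^2 + 8*l + 7)/(l - 7)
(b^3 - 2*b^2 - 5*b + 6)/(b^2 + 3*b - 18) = (b^2 + b - 2)/(b + 6)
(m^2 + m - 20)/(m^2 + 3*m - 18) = (m^2 + m - 20)/(m^2 + 3*m - 18)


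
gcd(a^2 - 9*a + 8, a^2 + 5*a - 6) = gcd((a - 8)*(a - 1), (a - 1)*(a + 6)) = a - 1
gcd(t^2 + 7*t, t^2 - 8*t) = t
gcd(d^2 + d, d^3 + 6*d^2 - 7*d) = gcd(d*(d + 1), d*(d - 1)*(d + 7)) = d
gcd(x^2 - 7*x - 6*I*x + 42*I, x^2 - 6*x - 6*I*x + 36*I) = x - 6*I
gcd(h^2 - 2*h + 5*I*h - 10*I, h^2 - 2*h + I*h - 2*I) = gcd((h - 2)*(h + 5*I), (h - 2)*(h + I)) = h - 2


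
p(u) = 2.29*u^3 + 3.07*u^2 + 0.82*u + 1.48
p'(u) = 6.87*u^2 + 6.14*u + 0.82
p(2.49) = 57.91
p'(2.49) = 58.70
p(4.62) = 296.62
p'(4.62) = 175.82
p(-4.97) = -207.89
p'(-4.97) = 140.00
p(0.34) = 2.20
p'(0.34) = 3.70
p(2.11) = 38.39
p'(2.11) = 44.36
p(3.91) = 188.51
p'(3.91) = 129.86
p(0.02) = 1.50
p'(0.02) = 0.95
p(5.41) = 458.37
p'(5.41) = 235.11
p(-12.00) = -3523.40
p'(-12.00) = 916.42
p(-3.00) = -35.18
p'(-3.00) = 44.23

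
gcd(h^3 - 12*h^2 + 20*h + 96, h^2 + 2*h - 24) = 1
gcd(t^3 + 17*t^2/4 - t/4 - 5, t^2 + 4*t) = t + 4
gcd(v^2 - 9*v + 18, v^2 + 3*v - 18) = v - 3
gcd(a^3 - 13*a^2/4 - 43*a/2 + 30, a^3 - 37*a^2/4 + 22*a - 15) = a^2 - 29*a/4 + 15/2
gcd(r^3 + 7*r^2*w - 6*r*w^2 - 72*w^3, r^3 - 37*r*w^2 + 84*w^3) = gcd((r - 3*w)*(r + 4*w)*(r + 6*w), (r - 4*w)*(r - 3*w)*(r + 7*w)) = r - 3*w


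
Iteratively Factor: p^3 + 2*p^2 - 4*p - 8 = (p - 2)*(p^2 + 4*p + 4) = (p - 2)*(p + 2)*(p + 2)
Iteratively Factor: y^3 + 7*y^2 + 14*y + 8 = (y + 4)*(y^2 + 3*y + 2) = (y + 2)*(y + 4)*(y + 1)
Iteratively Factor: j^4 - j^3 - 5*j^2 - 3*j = (j - 3)*(j^3 + 2*j^2 + j) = (j - 3)*(j + 1)*(j^2 + j) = j*(j - 3)*(j + 1)*(j + 1)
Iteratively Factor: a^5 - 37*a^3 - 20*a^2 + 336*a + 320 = (a - 5)*(a^4 + 5*a^3 - 12*a^2 - 80*a - 64) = (a - 5)*(a + 4)*(a^3 + a^2 - 16*a - 16) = (a - 5)*(a - 4)*(a + 4)*(a^2 + 5*a + 4) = (a - 5)*(a - 4)*(a + 4)^2*(a + 1)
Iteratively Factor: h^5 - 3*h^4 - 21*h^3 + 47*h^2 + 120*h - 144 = (h - 1)*(h^4 - 2*h^3 - 23*h^2 + 24*h + 144) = (h - 1)*(h + 3)*(h^3 - 5*h^2 - 8*h + 48) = (h - 4)*(h - 1)*(h + 3)*(h^2 - h - 12) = (h - 4)^2*(h - 1)*(h + 3)*(h + 3)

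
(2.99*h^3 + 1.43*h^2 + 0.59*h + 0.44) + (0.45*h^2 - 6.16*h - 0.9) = 2.99*h^3 + 1.88*h^2 - 5.57*h - 0.46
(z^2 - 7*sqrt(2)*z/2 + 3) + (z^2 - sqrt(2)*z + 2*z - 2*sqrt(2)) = 2*z^2 - 9*sqrt(2)*z/2 + 2*z - 2*sqrt(2) + 3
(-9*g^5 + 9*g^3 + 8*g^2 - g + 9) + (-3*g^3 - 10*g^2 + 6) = -9*g^5 + 6*g^3 - 2*g^2 - g + 15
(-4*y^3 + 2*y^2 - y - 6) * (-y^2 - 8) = 4*y^5 - 2*y^4 + 33*y^3 - 10*y^2 + 8*y + 48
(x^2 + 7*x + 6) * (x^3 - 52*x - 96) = x^5 + 7*x^4 - 46*x^3 - 460*x^2 - 984*x - 576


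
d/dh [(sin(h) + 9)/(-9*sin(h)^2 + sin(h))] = 9*(18/tan(h) - cos(h)^3/sin(h)^2)/(9*sin(h) - 1)^2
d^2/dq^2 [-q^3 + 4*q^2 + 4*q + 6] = 8 - 6*q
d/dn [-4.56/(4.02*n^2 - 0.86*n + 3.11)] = (36.6624*n - 3.9216)/(4.02*n^2 - 0.86*n + 3.11)^2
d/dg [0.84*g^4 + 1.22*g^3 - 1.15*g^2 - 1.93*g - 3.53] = 3.36*g^3 + 3.66*g^2 - 2.3*g - 1.93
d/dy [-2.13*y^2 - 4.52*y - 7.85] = -4.26*y - 4.52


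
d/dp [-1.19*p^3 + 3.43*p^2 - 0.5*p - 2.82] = -3.57*p^2 + 6.86*p - 0.5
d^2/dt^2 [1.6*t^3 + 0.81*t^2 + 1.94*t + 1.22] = 9.6*t + 1.62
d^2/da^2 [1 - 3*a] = 0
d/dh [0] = 0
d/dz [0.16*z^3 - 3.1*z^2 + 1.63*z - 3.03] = 0.48*z^2 - 6.2*z + 1.63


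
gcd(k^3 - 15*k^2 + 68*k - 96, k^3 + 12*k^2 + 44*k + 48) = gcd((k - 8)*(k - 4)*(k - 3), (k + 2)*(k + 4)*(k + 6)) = 1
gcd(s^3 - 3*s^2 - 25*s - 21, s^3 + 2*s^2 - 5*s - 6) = s^2 + 4*s + 3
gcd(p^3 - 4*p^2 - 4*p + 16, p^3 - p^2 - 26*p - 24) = 1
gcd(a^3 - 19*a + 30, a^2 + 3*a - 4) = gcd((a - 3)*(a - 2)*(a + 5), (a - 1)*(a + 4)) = 1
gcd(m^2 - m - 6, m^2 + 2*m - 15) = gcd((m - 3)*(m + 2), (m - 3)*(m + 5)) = m - 3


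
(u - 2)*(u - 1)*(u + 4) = u^3 + u^2 - 10*u + 8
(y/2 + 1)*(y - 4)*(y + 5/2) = y^3/2 + y^2/4 - 13*y/2 - 10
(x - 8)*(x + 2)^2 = x^3 - 4*x^2 - 28*x - 32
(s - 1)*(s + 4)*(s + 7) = s^3 + 10*s^2 + 17*s - 28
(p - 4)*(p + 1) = p^2 - 3*p - 4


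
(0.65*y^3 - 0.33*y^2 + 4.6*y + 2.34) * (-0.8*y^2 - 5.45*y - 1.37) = -0.52*y^5 - 3.2785*y^4 - 2.772*y^3 - 26.4899*y^2 - 19.055*y - 3.2058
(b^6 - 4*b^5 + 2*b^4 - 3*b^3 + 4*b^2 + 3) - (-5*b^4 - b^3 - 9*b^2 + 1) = b^6 - 4*b^5 + 7*b^4 - 2*b^3 + 13*b^2 + 2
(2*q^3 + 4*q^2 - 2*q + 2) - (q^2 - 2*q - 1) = 2*q^3 + 3*q^2 + 3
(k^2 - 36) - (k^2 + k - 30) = -k - 6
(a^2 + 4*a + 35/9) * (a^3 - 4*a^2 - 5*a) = a^5 - 154*a^3/9 - 320*a^2/9 - 175*a/9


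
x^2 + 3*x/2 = x*(x + 3/2)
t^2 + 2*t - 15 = (t - 3)*(t + 5)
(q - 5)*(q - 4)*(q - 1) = q^3 - 10*q^2 + 29*q - 20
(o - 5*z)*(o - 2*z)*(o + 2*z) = o^3 - 5*o^2*z - 4*o*z^2 + 20*z^3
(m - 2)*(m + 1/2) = m^2 - 3*m/2 - 1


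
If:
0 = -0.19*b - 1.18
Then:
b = -6.21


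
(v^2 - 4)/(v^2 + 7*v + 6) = (v^2 - 4)/(v^2 + 7*v + 6)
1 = 1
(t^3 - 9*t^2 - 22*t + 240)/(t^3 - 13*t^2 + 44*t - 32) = (t^2 - t - 30)/(t^2 - 5*t + 4)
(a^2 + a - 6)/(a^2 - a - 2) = (a + 3)/(a + 1)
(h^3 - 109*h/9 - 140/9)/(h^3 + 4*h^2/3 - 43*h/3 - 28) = (h + 5/3)/(h + 3)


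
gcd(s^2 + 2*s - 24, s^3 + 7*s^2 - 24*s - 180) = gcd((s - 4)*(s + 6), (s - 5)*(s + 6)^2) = s + 6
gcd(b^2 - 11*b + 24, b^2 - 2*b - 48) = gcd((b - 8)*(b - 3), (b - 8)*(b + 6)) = b - 8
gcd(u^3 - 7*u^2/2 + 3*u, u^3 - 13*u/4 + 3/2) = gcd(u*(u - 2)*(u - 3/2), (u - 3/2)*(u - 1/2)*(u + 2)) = u - 3/2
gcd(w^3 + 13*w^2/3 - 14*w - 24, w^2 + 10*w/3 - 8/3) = 1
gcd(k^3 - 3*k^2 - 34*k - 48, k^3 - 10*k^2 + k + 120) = k^2 - 5*k - 24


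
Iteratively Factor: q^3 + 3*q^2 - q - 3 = (q + 3)*(q^2 - 1) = (q + 1)*(q + 3)*(q - 1)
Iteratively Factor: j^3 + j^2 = (j + 1)*(j^2) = j*(j + 1)*(j)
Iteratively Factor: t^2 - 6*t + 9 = (t - 3)*(t - 3)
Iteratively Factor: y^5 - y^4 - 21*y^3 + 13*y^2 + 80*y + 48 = (y + 1)*(y^4 - 2*y^3 - 19*y^2 + 32*y + 48) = (y - 3)*(y + 1)*(y^3 + y^2 - 16*y - 16) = (y - 4)*(y - 3)*(y + 1)*(y^2 + 5*y + 4) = (y - 4)*(y - 3)*(y + 1)*(y + 4)*(y + 1)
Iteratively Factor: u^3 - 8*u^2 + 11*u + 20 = (u + 1)*(u^2 - 9*u + 20) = (u - 4)*(u + 1)*(u - 5)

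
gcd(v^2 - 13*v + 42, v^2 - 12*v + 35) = v - 7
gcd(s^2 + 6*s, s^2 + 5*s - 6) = s + 6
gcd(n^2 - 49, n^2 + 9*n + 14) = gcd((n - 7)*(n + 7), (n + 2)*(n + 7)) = n + 7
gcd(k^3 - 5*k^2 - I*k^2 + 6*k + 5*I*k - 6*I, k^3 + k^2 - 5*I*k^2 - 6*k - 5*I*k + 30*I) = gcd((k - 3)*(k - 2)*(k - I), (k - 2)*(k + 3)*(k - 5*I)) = k - 2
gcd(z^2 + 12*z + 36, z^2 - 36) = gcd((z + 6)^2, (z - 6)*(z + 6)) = z + 6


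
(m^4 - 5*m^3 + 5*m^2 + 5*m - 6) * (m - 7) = m^5 - 12*m^4 + 40*m^3 - 30*m^2 - 41*m + 42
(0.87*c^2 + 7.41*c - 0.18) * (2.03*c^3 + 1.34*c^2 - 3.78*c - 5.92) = 1.7661*c^5 + 16.2081*c^4 + 6.2754*c^3 - 33.4014*c^2 - 43.1868*c + 1.0656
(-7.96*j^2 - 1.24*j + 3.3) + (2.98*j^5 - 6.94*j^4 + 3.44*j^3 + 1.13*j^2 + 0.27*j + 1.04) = 2.98*j^5 - 6.94*j^4 + 3.44*j^3 - 6.83*j^2 - 0.97*j + 4.34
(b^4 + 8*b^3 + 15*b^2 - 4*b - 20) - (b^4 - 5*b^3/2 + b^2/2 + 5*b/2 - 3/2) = 21*b^3/2 + 29*b^2/2 - 13*b/2 - 37/2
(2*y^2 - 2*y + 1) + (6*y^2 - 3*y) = 8*y^2 - 5*y + 1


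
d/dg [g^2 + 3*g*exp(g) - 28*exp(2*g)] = 3*g*exp(g) + 2*g - 56*exp(2*g) + 3*exp(g)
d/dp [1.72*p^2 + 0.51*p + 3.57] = 3.44*p + 0.51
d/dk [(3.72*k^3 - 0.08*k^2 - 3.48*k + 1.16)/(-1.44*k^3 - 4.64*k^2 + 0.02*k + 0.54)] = (3.5527136788005e-15*k^5 - 17.376*k^4 - 9.8736*k^3 - 5.1112*k^2 + 10.6784*k - 1.9024)/(2.0736*k^6 + 13.3632*k^5 + 21.472*k^4 - 1.7408*k^3 - 5.0108*k^2 + 0.0216*k + 0.2916)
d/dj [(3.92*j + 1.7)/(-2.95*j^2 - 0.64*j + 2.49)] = (11.564*j^2 + 10.03*j + 10.8488)/(8.7025*j^4 + 3.776*j^3 - 14.2814*j^2 - 3.1872*j + 6.2001)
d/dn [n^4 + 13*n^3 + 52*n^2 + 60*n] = 4*n^3 + 39*n^2 + 104*n + 60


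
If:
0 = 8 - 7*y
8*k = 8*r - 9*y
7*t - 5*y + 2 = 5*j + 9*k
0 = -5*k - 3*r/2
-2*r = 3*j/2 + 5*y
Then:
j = -200/39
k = -27/91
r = 90/91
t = -6715/1911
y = 8/7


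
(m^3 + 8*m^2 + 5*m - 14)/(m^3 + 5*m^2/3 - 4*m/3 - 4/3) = 3*(m + 7)/(3*m + 2)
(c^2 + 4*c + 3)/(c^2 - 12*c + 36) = (c^2 + 4*c + 3)/(c^2 - 12*c + 36)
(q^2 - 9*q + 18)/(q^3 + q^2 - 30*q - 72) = (q - 3)/(q^2 + 7*q + 12)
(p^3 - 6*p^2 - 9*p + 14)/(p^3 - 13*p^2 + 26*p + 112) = (p - 1)/(p - 8)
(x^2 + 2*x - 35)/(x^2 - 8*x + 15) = (x + 7)/(x - 3)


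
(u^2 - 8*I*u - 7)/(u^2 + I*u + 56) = (u - I)/(u + 8*I)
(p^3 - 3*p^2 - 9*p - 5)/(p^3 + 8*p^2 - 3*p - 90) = (p^3 - 3*p^2 - 9*p - 5)/(p^3 + 8*p^2 - 3*p - 90)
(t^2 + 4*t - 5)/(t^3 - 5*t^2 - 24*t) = (-t^2 - 4*t + 5)/(t*(-t^2 + 5*t + 24))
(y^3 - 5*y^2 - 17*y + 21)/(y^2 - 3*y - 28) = (y^2 + 2*y - 3)/(y + 4)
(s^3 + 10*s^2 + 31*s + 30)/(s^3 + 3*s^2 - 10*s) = (s^2 + 5*s + 6)/(s*(s - 2))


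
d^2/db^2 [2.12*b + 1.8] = 0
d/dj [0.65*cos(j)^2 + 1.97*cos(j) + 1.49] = -(1.3*cos(j) + 1.97)*sin(j)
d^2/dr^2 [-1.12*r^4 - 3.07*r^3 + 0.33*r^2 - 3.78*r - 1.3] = -13.44*r^2 - 18.42*r + 0.66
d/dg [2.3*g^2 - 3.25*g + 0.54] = 4.6*g - 3.25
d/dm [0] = 0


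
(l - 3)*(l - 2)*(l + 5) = l^3 - 19*l + 30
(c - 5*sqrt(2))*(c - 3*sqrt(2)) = c^2 - 8*sqrt(2)*c + 30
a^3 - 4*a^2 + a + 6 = (a - 3)*(a - 2)*(a + 1)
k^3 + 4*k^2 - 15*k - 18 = (k - 3)*(k + 1)*(k + 6)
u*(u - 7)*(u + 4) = u^3 - 3*u^2 - 28*u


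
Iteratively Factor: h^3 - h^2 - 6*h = (h)*(h^2 - h - 6) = h*(h - 3)*(h + 2)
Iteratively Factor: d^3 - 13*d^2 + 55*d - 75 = (d - 5)*(d^2 - 8*d + 15) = (d - 5)*(d - 3)*(d - 5)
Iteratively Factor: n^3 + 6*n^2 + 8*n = (n + 2)*(n^2 + 4*n) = n*(n + 2)*(n + 4)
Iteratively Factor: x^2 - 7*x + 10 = (x - 2)*(x - 5)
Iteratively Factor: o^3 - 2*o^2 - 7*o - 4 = (o + 1)*(o^2 - 3*o - 4) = (o - 4)*(o + 1)*(o + 1)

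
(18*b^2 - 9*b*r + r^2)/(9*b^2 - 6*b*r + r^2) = (-6*b + r)/(-3*b + r)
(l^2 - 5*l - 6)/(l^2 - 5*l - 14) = (-l^2 + 5*l + 6)/(-l^2 + 5*l + 14)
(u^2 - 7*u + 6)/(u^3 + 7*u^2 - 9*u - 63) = (u^2 - 7*u + 6)/(u^3 + 7*u^2 - 9*u - 63)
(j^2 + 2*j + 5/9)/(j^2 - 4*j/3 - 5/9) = (3*j + 5)/(3*j - 5)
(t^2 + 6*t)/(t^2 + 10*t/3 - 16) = 3*t/(3*t - 8)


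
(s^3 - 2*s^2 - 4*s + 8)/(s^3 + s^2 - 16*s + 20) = (s + 2)/(s + 5)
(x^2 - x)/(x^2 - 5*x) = (x - 1)/(x - 5)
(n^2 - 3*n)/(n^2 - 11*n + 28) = n*(n - 3)/(n^2 - 11*n + 28)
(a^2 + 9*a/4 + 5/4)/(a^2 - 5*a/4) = (4*a^2 + 9*a + 5)/(a*(4*a - 5))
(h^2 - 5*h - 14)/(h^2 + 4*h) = (h^2 - 5*h - 14)/(h*(h + 4))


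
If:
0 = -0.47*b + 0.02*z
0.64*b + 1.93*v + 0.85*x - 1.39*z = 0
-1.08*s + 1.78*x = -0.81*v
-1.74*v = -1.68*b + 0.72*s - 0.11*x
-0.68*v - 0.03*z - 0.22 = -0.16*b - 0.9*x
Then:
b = -0.00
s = 0.23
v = -0.09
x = 0.18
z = -0.01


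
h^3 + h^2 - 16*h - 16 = (h - 4)*(h + 1)*(h + 4)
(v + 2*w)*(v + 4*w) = v^2 + 6*v*w + 8*w^2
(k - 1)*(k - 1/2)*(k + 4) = k^3 + 5*k^2/2 - 11*k/2 + 2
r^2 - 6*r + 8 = (r - 4)*(r - 2)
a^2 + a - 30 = (a - 5)*(a + 6)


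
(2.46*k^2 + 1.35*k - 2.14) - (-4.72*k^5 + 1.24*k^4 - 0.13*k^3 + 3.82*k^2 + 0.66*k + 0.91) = 4.72*k^5 - 1.24*k^4 + 0.13*k^3 - 1.36*k^2 + 0.69*k - 3.05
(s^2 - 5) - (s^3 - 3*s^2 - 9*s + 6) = -s^3 + 4*s^2 + 9*s - 11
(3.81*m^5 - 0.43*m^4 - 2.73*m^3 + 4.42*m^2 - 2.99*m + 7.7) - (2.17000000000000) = 3.81*m^5 - 0.43*m^4 - 2.73*m^3 + 4.42*m^2 - 2.99*m + 5.53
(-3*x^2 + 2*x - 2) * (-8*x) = 24*x^3 - 16*x^2 + 16*x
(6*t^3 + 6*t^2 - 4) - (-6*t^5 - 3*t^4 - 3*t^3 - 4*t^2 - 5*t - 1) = 6*t^5 + 3*t^4 + 9*t^3 + 10*t^2 + 5*t - 3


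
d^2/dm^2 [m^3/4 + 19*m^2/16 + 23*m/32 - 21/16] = 3*m/2 + 19/8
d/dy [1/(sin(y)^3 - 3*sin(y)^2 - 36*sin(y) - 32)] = 3*(2*sin(y) + cos(y)^2 + 11)*cos(y)/((sin(y) - 8)^2*(sin(y) + 1)^2*(sin(y) + 4)^2)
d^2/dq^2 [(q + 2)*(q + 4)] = 2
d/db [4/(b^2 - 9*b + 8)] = 4*(9 - 2*b)/(b^2 - 9*b + 8)^2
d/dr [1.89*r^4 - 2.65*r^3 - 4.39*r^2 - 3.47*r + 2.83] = 7.56*r^3 - 7.95*r^2 - 8.78*r - 3.47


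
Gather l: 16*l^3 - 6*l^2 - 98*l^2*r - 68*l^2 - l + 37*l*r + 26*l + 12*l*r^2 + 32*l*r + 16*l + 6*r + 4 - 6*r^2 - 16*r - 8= 16*l^3 + l^2*(-98*r - 74) + l*(12*r^2 + 69*r + 41) - 6*r^2 - 10*r - 4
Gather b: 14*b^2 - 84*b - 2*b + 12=14*b^2 - 86*b + 12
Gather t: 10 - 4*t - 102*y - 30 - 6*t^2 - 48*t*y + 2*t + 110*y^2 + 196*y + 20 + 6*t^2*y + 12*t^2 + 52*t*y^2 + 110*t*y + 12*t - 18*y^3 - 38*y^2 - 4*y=t^2*(6*y + 6) + t*(52*y^2 + 62*y + 10) - 18*y^3 + 72*y^2 + 90*y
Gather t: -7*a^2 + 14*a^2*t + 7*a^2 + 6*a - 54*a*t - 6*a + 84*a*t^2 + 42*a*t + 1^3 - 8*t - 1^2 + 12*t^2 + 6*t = t^2*(84*a + 12) + t*(14*a^2 - 12*a - 2)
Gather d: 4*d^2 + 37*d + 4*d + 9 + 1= 4*d^2 + 41*d + 10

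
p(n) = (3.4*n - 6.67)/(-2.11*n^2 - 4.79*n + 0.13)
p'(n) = (3.4*n - 6.67)*(4.22*n + 4.79)/(-2.11*n^2 - 4.79*n + 0.13)^2 + 3.4/(-2.11*n^2 - 4.79*n + 0.13) = (7.174*n^2 - 28.1474*n - 31.5073)/(4.4521*n^4 + 20.2138*n^3 + 22.3955*n^2 - 1.2454*n + 0.0169)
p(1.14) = 0.35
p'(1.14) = -0.83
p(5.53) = -0.13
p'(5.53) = 0.00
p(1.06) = 0.42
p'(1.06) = -0.99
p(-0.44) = -4.46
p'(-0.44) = -5.30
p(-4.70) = 0.95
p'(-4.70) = 0.45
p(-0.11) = -11.16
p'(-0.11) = -71.05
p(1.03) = 0.45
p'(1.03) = -1.07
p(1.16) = 0.33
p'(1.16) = -0.80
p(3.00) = -0.11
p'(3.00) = -0.05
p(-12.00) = 0.19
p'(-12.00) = 0.02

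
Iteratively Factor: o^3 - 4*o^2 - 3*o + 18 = (o - 3)*(o^2 - o - 6) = (o - 3)^2*(o + 2)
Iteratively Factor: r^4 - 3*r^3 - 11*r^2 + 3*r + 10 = (r + 2)*(r^3 - 5*r^2 - r + 5) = (r - 1)*(r + 2)*(r^2 - 4*r - 5) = (r - 1)*(r + 1)*(r + 2)*(r - 5)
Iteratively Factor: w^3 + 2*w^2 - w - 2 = (w - 1)*(w^2 + 3*w + 2) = (w - 1)*(w + 1)*(w + 2)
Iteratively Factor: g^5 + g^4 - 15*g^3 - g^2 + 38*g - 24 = (g - 1)*(g^4 + 2*g^3 - 13*g^2 - 14*g + 24) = (g - 1)^2*(g^3 + 3*g^2 - 10*g - 24) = (g - 1)^2*(g + 2)*(g^2 + g - 12) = (g - 3)*(g - 1)^2*(g + 2)*(g + 4)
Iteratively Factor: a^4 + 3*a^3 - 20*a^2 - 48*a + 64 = (a - 1)*(a^3 + 4*a^2 - 16*a - 64) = (a - 4)*(a - 1)*(a^2 + 8*a + 16) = (a - 4)*(a - 1)*(a + 4)*(a + 4)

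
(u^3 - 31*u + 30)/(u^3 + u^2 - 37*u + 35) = (u + 6)/(u + 7)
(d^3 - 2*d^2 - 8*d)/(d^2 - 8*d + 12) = d*(d^2 - 2*d - 8)/(d^2 - 8*d + 12)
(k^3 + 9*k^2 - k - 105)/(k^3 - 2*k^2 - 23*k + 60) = (k + 7)/(k - 4)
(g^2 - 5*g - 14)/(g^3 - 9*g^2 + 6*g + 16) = (g^2 - 5*g - 14)/(g^3 - 9*g^2 + 6*g + 16)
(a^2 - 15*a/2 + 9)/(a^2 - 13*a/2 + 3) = (2*a - 3)/(2*a - 1)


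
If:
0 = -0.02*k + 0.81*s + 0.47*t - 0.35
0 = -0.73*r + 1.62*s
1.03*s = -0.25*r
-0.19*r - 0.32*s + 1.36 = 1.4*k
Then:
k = 0.97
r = 0.00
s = 0.00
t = 0.79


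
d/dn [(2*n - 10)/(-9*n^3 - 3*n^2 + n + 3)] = 2*(-9*n^3 - 3*n^2 + n + (n - 5)*(27*n^2 + 6*n - 1) + 3)/(9*n^3 + 3*n^2 - n - 3)^2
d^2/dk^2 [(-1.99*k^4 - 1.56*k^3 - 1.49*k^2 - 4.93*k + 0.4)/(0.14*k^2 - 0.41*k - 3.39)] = (-0.078008*k^6 + 0.685356*k^5 + 3.65961*k^4 - 46.623948*k^3 - 291.636696*k^2 - 121.742484*k - 20.027884)/(0.002744*k^6 - 0.024108*k^5 - 0.12873*k^4 + 1.098595*k^3 + 3.117105*k^2 - 14.135283*k - 38.958219)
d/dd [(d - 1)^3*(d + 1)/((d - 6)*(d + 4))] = 2*(d^5 - 4*d^4 - 44*d^3 + 71*d^2 + d - 25)/(d^4 - 4*d^3 - 44*d^2 + 96*d + 576)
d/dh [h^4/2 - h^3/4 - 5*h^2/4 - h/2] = 2*h^3 - 3*h^2/4 - 5*h/2 - 1/2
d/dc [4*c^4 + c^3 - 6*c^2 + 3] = c*(16*c^2 + 3*c - 12)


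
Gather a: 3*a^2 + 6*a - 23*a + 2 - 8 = 3*a^2 - 17*a - 6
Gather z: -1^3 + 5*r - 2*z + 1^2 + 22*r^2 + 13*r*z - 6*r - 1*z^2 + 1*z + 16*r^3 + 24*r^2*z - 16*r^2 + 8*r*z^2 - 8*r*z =16*r^3 + 6*r^2 - r + z^2*(8*r - 1) + z*(24*r^2 + 5*r - 1)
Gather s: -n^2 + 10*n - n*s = -n^2 - n*s + 10*n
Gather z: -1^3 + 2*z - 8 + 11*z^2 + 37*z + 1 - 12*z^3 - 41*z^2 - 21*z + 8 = -12*z^3 - 30*z^2 + 18*z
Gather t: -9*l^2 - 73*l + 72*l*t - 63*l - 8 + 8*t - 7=-9*l^2 - 136*l + t*(72*l + 8) - 15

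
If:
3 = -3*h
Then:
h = -1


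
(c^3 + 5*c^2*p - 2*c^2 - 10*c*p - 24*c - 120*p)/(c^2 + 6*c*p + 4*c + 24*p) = (c^2 + 5*c*p - 6*c - 30*p)/(c + 6*p)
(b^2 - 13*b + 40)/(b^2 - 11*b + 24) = (b - 5)/(b - 3)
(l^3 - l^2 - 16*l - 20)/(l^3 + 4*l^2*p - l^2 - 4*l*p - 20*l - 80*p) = (l^2 + 4*l + 4)/(l^2 + 4*l*p + 4*l + 16*p)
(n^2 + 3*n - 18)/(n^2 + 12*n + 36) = (n - 3)/(n + 6)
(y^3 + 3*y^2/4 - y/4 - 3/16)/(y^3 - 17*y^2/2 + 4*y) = (8*y^2 + 10*y + 3)/(8*y*(y - 8))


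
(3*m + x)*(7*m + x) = 21*m^2 + 10*m*x + x^2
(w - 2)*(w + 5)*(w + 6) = w^3 + 9*w^2 + 8*w - 60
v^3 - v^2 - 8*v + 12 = (v - 2)^2*(v + 3)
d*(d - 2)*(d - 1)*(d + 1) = d^4 - 2*d^3 - d^2 + 2*d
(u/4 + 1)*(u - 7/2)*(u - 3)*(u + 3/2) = u^4/4 - u^3/4 - 77*u^2/16 + 75*u/16 + 63/4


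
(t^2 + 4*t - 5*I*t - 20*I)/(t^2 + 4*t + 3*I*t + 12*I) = (t - 5*I)/(t + 3*I)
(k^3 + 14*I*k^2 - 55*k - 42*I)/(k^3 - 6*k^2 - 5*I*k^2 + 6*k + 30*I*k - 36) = (k^2 + 13*I*k - 42)/(k^2 - 6*k*(1 + I) + 36*I)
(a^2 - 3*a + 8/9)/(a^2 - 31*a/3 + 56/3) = (9*a^2 - 27*a + 8)/(3*(3*a^2 - 31*a + 56))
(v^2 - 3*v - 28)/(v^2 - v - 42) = (v + 4)/(v + 6)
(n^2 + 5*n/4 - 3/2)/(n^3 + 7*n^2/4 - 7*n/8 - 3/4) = 2/(2*n + 1)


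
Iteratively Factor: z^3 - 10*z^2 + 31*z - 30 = (z - 2)*(z^2 - 8*z + 15) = (z - 3)*(z - 2)*(z - 5)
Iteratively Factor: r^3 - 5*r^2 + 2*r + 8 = (r + 1)*(r^2 - 6*r + 8) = (r - 4)*(r + 1)*(r - 2)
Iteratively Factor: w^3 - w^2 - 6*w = (w - 3)*(w^2 + 2*w) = w*(w - 3)*(w + 2)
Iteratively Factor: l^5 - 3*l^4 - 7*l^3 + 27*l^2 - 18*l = (l)*(l^4 - 3*l^3 - 7*l^2 + 27*l - 18) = l*(l - 3)*(l^3 - 7*l + 6) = l*(l - 3)*(l - 1)*(l^2 + l - 6) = l*(l - 3)*(l - 2)*(l - 1)*(l + 3)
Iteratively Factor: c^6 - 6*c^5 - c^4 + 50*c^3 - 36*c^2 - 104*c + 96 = (c - 3)*(c^5 - 3*c^4 - 10*c^3 + 20*c^2 + 24*c - 32) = (c - 3)*(c - 2)*(c^4 - c^3 - 12*c^2 - 4*c + 16) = (c - 4)*(c - 3)*(c - 2)*(c^3 + 3*c^2 - 4) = (c - 4)*(c - 3)*(c - 2)*(c + 2)*(c^2 + c - 2) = (c - 4)*(c - 3)*(c - 2)*(c - 1)*(c + 2)*(c + 2)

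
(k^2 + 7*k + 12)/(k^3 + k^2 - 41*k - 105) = (k + 4)/(k^2 - 2*k - 35)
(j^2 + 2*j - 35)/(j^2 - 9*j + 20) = (j + 7)/(j - 4)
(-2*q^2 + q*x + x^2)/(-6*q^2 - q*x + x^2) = (-q + x)/(-3*q + x)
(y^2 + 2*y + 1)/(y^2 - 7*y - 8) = (y + 1)/(y - 8)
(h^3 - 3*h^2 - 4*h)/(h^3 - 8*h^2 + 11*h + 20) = h/(h - 5)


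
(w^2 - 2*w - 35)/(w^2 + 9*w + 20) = (w - 7)/(w + 4)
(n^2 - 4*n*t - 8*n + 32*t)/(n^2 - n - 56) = (n - 4*t)/(n + 7)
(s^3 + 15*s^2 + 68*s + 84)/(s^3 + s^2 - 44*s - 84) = (s + 7)/(s - 7)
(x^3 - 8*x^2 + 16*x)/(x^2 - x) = (x^2 - 8*x + 16)/(x - 1)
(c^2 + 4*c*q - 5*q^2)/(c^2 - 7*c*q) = (c^2 + 4*c*q - 5*q^2)/(c*(c - 7*q))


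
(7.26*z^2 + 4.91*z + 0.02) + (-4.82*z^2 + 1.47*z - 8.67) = 2.44*z^2 + 6.38*z - 8.65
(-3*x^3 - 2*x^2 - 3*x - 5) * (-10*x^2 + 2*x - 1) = 30*x^5 + 14*x^4 + 29*x^3 + 46*x^2 - 7*x + 5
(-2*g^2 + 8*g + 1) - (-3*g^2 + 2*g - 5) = g^2 + 6*g + 6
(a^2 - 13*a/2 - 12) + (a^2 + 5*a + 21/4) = 2*a^2 - 3*a/2 - 27/4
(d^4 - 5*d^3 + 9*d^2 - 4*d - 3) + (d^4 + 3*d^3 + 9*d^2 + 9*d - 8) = 2*d^4 - 2*d^3 + 18*d^2 + 5*d - 11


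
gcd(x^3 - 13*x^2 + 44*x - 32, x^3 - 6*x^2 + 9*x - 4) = x^2 - 5*x + 4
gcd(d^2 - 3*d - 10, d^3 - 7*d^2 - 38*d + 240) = d - 5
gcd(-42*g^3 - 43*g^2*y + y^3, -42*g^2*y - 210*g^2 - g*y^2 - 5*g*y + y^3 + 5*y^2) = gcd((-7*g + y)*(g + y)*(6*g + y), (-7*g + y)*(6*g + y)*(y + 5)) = -42*g^2 - g*y + y^2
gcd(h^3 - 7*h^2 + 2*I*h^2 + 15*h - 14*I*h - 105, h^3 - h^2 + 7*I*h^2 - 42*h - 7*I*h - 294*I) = h - 7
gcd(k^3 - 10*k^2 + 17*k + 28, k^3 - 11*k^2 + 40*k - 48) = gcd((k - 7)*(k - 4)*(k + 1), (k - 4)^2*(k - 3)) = k - 4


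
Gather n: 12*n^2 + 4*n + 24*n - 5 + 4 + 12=12*n^2 + 28*n + 11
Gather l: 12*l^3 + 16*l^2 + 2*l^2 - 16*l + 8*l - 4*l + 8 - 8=12*l^3 + 18*l^2 - 12*l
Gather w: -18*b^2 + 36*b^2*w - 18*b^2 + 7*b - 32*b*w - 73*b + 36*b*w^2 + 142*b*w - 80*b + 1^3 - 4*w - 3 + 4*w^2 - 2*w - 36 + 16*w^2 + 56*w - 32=-36*b^2 - 146*b + w^2*(36*b + 20) + w*(36*b^2 + 110*b + 50) - 70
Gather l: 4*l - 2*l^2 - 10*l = -2*l^2 - 6*l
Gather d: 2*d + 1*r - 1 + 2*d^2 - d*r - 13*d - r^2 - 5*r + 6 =2*d^2 + d*(-r - 11) - r^2 - 4*r + 5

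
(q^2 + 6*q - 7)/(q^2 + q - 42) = (q - 1)/(q - 6)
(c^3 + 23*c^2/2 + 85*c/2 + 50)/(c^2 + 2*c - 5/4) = 2*(c^2 + 9*c + 20)/(2*c - 1)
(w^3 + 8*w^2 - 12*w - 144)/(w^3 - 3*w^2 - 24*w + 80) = (w^2 + 12*w + 36)/(w^2 + w - 20)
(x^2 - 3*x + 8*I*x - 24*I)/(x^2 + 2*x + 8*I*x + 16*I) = (x - 3)/(x + 2)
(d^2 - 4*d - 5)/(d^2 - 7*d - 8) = (d - 5)/(d - 8)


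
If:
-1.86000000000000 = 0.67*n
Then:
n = -2.78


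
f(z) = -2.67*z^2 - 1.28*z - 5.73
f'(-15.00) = 78.82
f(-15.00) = -587.28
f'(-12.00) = 62.80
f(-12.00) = -374.85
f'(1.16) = -7.47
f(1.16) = -10.81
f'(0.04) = -1.49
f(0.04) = -5.79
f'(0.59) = -4.43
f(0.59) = -7.41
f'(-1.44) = 6.41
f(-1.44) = -9.42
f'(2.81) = -16.29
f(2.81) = -30.41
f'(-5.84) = 29.91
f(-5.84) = -89.32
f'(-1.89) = 8.81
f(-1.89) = -12.85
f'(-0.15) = -0.48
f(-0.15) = -5.60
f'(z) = -5.34*z - 1.28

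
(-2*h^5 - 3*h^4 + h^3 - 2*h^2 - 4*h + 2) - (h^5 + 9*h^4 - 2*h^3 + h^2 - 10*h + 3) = -3*h^5 - 12*h^4 + 3*h^3 - 3*h^2 + 6*h - 1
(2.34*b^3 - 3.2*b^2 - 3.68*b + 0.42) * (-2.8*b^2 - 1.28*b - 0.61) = -6.552*b^5 + 5.9648*b^4 + 12.9726*b^3 + 5.4864*b^2 + 1.7072*b - 0.2562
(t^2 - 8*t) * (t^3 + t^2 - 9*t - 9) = t^5 - 7*t^4 - 17*t^3 + 63*t^2 + 72*t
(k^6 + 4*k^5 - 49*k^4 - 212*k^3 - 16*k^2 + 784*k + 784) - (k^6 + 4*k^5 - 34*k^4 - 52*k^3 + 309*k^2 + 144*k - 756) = -15*k^4 - 160*k^3 - 325*k^2 + 640*k + 1540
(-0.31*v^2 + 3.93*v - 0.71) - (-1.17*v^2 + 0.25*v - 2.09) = 0.86*v^2 + 3.68*v + 1.38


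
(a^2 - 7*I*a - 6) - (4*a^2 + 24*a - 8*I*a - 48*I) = -3*a^2 - 24*a + I*a - 6 + 48*I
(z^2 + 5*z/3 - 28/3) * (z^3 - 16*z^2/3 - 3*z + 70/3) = z^5 - 11*z^4/3 - 191*z^3/9 + 613*z^2/9 + 602*z/9 - 1960/9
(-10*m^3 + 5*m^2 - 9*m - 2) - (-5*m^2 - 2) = -10*m^3 + 10*m^2 - 9*m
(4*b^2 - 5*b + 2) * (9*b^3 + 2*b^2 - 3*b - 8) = 36*b^5 - 37*b^4 - 4*b^3 - 13*b^2 + 34*b - 16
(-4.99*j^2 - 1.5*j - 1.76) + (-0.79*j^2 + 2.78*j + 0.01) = -5.78*j^2 + 1.28*j - 1.75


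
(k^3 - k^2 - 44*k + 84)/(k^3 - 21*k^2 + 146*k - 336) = (k^2 + 5*k - 14)/(k^2 - 15*k + 56)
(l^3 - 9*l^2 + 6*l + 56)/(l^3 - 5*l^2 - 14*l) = (l - 4)/l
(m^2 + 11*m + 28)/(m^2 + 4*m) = (m + 7)/m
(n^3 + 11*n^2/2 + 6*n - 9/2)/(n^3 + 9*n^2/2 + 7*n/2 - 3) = (n + 3)/(n + 2)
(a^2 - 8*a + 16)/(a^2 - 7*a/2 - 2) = 2*(a - 4)/(2*a + 1)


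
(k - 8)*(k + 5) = k^2 - 3*k - 40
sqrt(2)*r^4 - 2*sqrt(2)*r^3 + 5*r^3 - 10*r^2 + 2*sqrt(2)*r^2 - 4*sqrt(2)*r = r*(r - 2)*(r + 2*sqrt(2))*(sqrt(2)*r + 1)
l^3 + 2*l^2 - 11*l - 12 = (l - 3)*(l + 1)*(l + 4)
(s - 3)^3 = s^3 - 9*s^2 + 27*s - 27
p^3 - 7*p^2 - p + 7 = (p - 7)*(p - 1)*(p + 1)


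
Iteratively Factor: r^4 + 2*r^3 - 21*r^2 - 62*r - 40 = (r - 5)*(r^3 + 7*r^2 + 14*r + 8) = (r - 5)*(r + 1)*(r^2 + 6*r + 8) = (r - 5)*(r + 1)*(r + 4)*(r + 2)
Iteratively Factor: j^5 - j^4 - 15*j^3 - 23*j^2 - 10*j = (j)*(j^4 - j^3 - 15*j^2 - 23*j - 10) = j*(j + 2)*(j^3 - 3*j^2 - 9*j - 5) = j*(j + 1)*(j + 2)*(j^2 - 4*j - 5) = j*(j - 5)*(j + 1)*(j + 2)*(j + 1)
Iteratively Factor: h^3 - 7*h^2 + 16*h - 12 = (h - 2)*(h^2 - 5*h + 6) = (h - 2)^2*(h - 3)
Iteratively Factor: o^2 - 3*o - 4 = (o + 1)*(o - 4)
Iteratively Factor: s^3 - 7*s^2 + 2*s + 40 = (s - 5)*(s^2 - 2*s - 8) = (s - 5)*(s + 2)*(s - 4)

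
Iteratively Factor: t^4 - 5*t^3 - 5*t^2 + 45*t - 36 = (t - 1)*(t^3 - 4*t^2 - 9*t + 36) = (t - 1)*(t + 3)*(t^2 - 7*t + 12) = (t - 3)*(t - 1)*(t + 3)*(t - 4)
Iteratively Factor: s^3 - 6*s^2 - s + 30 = (s - 5)*(s^2 - s - 6) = (s - 5)*(s - 3)*(s + 2)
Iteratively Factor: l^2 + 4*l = (l + 4)*(l)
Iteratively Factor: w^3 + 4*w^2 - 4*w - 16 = (w - 2)*(w^2 + 6*w + 8) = (w - 2)*(w + 2)*(w + 4)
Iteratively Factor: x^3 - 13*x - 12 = (x - 4)*(x^2 + 4*x + 3) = (x - 4)*(x + 1)*(x + 3)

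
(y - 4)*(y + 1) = y^2 - 3*y - 4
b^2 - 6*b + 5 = (b - 5)*(b - 1)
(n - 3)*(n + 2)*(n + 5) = n^3 + 4*n^2 - 11*n - 30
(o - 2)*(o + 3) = o^2 + o - 6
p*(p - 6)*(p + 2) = p^3 - 4*p^2 - 12*p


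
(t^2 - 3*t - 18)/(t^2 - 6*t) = (t + 3)/t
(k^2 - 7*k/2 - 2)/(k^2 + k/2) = (k - 4)/k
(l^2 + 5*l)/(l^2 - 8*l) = (l + 5)/(l - 8)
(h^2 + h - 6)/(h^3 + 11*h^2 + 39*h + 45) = (h - 2)/(h^2 + 8*h + 15)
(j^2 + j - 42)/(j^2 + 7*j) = (j - 6)/j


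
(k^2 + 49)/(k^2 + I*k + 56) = (k + 7*I)/(k + 8*I)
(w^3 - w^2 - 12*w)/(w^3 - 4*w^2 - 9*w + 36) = w/(w - 3)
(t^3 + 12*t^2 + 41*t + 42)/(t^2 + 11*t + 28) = (t^2 + 5*t + 6)/(t + 4)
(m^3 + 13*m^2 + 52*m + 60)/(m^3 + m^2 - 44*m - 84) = (m + 5)/(m - 7)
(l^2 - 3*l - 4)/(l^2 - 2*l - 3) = (l - 4)/(l - 3)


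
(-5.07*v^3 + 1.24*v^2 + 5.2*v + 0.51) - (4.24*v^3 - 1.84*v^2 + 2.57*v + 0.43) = -9.31*v^3 + 3.08*v^2 + 2.63*v + 0.08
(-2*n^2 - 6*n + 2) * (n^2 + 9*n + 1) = -2*n^4 - 24*n^3 - 54*n^2 + 12*n + 2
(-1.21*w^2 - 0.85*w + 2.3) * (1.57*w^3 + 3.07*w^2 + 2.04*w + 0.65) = -1.8997*w^5 - 5.0492*w^4 - 1.4669*w^3 + 4.5405*w^2 + 4.1395*w + 1.495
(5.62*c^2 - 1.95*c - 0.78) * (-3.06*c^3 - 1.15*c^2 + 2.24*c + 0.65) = -17.1972*c^5 - 0.496*c^4 + 17.2181*c^3 + 0.181999999999999*c^2 - 3.0147*c - 0.507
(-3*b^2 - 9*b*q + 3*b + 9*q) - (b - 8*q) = -3*b^2 - 9*b*q + 2*b + 17*q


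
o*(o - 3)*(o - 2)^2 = o^4 - 7*o^3 + 16*o^2 - 12*o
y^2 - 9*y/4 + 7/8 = (y - 7/4)*(y - 1/2)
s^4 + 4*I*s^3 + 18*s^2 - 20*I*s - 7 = (s - I)^3*(s + 7*I)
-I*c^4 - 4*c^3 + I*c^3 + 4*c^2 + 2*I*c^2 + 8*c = c*(c - 2)*(c - 4*I)*(-I*c - I)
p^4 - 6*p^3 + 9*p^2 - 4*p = p*(p - 4)*(p - 1)^2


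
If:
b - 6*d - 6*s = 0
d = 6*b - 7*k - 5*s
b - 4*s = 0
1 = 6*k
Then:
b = 7/29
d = -7/348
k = 1/6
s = 7/116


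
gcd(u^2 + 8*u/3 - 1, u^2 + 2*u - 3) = u + 3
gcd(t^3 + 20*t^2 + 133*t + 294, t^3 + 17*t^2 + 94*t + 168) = t^2 + 13*t + 42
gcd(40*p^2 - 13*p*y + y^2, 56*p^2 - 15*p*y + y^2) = -8*p + y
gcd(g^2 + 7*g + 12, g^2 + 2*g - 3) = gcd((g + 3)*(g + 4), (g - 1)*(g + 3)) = g + 3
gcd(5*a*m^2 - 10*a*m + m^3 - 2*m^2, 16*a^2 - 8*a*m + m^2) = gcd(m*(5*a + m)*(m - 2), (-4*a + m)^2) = 1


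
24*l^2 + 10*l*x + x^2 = (4*l + x)*(6*l + x)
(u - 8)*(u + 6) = u^2 - 2*u - 48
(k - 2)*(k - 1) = k^2 - 3*k + 2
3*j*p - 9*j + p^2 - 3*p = (3*j + p)*(p - 3)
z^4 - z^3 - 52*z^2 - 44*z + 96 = (z - 8)*(z - 1)*(z + 2)*(z + 6)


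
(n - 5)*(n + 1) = n^2 - 4*n - 5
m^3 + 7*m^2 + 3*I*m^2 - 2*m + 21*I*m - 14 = (m + 7)*(m + I)*(m + 2*I)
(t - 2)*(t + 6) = t^2 + 4*t - 12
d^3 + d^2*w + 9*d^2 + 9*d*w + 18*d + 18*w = (d + 3)*(d + 6)*(d + w)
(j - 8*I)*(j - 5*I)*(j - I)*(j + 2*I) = j^4 - 12*I*j^3 - 25*j^2 - 66*I*j - 80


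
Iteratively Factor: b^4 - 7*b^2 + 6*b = (b - 2)*(b^3 + 2*b^2 - 3*b) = (b - 2)*(b + 3)*(b^2 - b) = (b - 2)*(b - 1)*(b + 3)*(b)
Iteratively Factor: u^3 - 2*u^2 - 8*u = (u - 4)*(u^2 + 2*u) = (u - 4)*(u + 2)*(u)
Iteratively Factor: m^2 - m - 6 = (m - 3)*(m + 2)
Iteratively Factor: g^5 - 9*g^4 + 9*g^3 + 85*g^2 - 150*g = (g + 3)*(g^4 - 12*g^3 + 45*g^2 - 50*g) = (g - 5)*(g + 3)*(g^3 - 7*g^2 + 10*g) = (g - 5)^2*(g + 3)*(g^2 - 2*g) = (g - 5)^2*(g - 2)*(g + 3)*(g)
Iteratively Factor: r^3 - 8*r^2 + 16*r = (r - 4)*(r^2 - 4*r) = r*(r - 4)*(r - 4)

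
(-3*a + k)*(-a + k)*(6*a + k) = 18*a^3 - 21*a^2*k + 2*a*k^2 + k^3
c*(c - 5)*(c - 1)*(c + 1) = c^4 - 5*c^3 - c^2 + 5*c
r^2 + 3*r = r*(r + 3)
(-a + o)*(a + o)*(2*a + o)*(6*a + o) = -12*a^4 - 8*a^3*o + 11*a^2*o^2 + 8*a*o^3 + o^4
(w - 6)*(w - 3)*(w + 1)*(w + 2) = w^4 - 6*w^3 - 7*w^2 + 36*w + 36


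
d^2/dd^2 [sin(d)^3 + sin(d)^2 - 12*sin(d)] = -9*sin(d)^3 - 4*sin(d)^2 + 18*sin(d) + 2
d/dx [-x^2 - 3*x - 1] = -2*x - 3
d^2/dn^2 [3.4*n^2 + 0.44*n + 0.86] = 6.80000000000000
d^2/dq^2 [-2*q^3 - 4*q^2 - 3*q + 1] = -12*q - 8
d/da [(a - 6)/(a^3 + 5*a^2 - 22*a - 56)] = (a^3 + 5*a^2 - 22*a - (a - 6)*(3*a^2 + 10*a - 22) - 56)/(a^3 + 5*a^2 - 22*a - 56)^2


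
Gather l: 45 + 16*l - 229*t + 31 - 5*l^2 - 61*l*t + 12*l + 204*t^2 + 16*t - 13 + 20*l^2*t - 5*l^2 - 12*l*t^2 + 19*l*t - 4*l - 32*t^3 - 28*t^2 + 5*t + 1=l^2*(20*t - 10) + l*(-12*t^2 - 42*t + 24) - 32*t^3 + 176*t^2 - 208*t + 64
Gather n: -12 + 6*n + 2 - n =5*n - 10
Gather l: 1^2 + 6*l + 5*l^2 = 5*l^2 + 6*l + 1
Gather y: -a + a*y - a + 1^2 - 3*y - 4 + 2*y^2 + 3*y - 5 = a*y - 2*a + 2*y^2 - 8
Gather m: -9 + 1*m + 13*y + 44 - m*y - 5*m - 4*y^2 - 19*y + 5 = m*(-y - 4) - 4*y^2 - 6*y + 40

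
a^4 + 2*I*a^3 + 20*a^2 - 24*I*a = a*(a - 2*I)^2*(a + 6*I)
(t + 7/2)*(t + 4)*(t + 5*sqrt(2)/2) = t^3 + 5*sqrt(2)*t^2/2 + 15*t^2/2 + 14*t + 75*sqrt(2)*t/4 + 35*sqrt(2)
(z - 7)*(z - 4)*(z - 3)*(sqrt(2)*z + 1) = sqrt(2)*z^4 - 14*sqrt(2)*z^3 + z^3 - 14*z^2 + 61*sqrt(2)*z^2 - 84*sqrt(2)*z + 61*z - 84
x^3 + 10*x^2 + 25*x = x*(x + 5)^2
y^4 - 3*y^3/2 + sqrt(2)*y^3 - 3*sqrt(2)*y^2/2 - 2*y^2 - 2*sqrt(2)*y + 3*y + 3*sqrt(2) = (y - 3/2)*(y - sqrt(2))*(y + sqrt(2))^2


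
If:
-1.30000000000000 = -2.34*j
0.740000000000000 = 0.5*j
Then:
No Solution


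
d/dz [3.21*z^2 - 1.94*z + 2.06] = 6.42*z - 1.94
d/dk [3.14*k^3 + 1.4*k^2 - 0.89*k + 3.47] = 9.42*k^2 + 2.8*k - 0.89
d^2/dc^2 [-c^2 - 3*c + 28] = -2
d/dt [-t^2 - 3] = -2*t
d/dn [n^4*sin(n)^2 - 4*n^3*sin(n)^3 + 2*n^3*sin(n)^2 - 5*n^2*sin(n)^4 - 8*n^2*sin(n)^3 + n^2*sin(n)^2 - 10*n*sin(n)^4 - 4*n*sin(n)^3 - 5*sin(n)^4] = 2*(n^4*cos(n) + 2*n^3*sin(n) - 3*n^3*sin(2*n) + 2*n^3*cos(n) - 10*n^2*sin(n)^2*cos(n) - 6*n^2*sin(n)^2 + 3*n^2*sin(n) - 6*n^2*sin(2*n) + n^2*cos(n) - 5*n*sin(n)^3 - 20*n*sin(n)^2*cos(n) - 8*n*sin(n)^2 + n*sin(n) - 3*n*sin(2*n) - 5*sin(n)^3 - 10*sin(n)^2*cos(n) - 2*sin(n)^2)*sin(n)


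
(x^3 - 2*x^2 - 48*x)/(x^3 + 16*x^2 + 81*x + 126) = x*(x - 8)/(x^2 + 10*x + 21)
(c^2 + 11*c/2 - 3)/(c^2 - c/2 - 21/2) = (-2*c^2 - 11*c + 6)/(-2*c^2 + c + 21)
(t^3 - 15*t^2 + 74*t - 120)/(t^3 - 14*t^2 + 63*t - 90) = (t - 4)/(t - 3)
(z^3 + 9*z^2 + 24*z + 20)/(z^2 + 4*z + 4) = z + 5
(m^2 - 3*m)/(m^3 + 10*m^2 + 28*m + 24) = m*(m - 3)/(m^3 + 10*m^2 + 28*m + 24)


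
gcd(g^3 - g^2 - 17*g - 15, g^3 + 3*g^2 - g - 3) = g^2 + 4*g + 3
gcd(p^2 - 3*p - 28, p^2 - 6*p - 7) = p - 7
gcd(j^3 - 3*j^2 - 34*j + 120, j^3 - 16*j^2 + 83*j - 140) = j^2 - 9*j + 20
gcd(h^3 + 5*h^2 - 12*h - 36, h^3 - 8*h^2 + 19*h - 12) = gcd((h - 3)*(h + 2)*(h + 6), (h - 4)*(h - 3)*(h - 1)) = h - 3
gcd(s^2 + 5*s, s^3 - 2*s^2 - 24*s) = s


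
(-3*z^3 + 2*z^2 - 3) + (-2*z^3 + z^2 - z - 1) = -5*z^3 + 3*z^2 - z - 4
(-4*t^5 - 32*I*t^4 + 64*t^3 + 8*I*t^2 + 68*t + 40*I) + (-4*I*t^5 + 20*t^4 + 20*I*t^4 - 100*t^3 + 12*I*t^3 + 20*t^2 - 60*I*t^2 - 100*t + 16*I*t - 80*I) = -4*t^5 - 4*I*t^5 + 20*t^4 - 12*I*t^4 - 36*t^3 + 12*I*t^3 + 20*t^2 - 52*I*t^2 - 32*t + 16*I*t - 40*I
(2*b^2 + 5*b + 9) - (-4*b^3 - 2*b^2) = 4*b^3 + 4*b^2 + 5*b + 9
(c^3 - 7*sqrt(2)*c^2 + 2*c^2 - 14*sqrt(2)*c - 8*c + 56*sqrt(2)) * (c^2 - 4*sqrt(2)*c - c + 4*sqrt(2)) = c^5 - 11*sqrt(2)*c^4 + c^4 - 11*sqrt(2)*c^3 + 46*c^3 + 64*c^2 + 110*sqrt(2)*c^2 - 560*c - 88*sqrt(2)*c + 448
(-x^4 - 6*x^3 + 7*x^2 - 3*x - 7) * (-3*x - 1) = 3*x^5 + 19*x^4 - 15*x^3 + 2*x^2 + 24*x + 7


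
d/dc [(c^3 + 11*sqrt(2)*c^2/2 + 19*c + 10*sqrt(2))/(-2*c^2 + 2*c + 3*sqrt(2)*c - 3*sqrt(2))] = (-2*c^4 + 4*c^3 + 6*sqrt(2)*c^3 + 2*sqrt(2)*c^2 + 71*c^2 - 66*c + 40*sqrt(2)*c - 77*sqrt(2) - 60)/(2*(2*c^4 - 6*sqrt(2)*c^3 - 4*c^3 + 11*c^2 + 12*sqrt(2)*c^2 - 18*c - 6*sqrt(2)*c + 9))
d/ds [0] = 0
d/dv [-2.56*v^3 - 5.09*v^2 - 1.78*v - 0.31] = -7.68*v^2 - 10.18*v - 1.78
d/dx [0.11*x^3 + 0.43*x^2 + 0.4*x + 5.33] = 0.33*x^2 + 0.86*x + 0.4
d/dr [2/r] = -2/r^2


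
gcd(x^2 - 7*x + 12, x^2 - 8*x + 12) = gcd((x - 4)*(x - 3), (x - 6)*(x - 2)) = 1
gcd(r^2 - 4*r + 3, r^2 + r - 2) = r - 1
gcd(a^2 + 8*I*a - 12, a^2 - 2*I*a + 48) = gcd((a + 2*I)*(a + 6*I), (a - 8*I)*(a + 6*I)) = a + 6*I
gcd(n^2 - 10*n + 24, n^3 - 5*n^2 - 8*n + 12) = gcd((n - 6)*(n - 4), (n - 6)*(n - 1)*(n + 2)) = n - 6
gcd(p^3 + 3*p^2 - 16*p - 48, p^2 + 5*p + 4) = p + 4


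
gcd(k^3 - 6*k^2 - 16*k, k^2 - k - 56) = k - 8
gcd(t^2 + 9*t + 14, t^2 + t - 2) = t + 2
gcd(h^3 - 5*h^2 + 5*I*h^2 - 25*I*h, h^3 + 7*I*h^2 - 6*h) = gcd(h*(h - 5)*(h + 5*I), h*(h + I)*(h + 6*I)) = h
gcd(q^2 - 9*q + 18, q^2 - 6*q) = q - 6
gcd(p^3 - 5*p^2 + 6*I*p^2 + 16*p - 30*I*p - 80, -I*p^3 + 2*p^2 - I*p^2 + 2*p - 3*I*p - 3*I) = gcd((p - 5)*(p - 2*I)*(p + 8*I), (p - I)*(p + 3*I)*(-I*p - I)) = 1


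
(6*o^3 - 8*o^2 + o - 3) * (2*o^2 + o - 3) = 12*o^5 - 10*o^4 - 24*o^3 + 19*o^2 - 6*o + 9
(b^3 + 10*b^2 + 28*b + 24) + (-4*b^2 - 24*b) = b^3 + 6*b^2 + 4*b + 24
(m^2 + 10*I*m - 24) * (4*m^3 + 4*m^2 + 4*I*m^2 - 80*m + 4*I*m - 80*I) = 4*m^5 + 4*m^4 + 44*I*m^4 - 216*m^3 + 44*I*m^3 - 136*m^2 - 976*I*m^2 + 2720*m - 96*I*m + 1920*I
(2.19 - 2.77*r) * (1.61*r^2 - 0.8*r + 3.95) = -4.4597*r^3 + 5.7419*r^2 - 12.6935*r + 8.6505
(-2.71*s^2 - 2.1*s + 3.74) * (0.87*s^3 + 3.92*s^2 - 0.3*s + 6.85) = -2.3577*s^5 - 12.4502*s^4 - 4.1652*s^3 - 3.2727*s^2 - 15.507*s + 25.619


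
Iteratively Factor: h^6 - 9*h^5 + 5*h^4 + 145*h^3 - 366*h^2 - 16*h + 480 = (h + 1)*(h^5 - 10*h^4 + 15*h^3 + 130*h^2 - 496*h + 480) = (h - 5)*(h + 1)*(h^4 - 5*h^3 - 10*h^2 + 80*h - 96) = (h - 5)*(h - 3)*(h + 1)*(h^3 - 2*h^2 - 16*h + 32) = (h - 5)*(h - 3)*(h - 2)*(h + 1)*(h^2 - 16) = (h - 5)*(h - 3)*(h - 2)*(h + 1)*(h + 4)*(h - 4)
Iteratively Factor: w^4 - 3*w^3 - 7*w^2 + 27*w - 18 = (w - 2)*(w^3 - w^2 - 9*w + 9) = (w - 3)*(w - 2)*(w^2 + 2*w - 3) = (w - 3)*(w - 2)*(w + 3)*(w - 1)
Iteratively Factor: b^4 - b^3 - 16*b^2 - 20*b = (b + 2)*(b^3 - 3*b^2 - 10*b) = (b - 5)*(b + 2)*(b^2 + 2*b) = (b - 5)*(b + 2)^2*(b)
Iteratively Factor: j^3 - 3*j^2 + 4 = (j + 1)*(j^2 - 4*j + 4) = (j - 2)*(j + 1)*(j - 2)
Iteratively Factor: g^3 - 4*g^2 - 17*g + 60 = (g + 4)*(g^2 - 8*g + 15) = (g - 3)*(g + 4)*(g - 5)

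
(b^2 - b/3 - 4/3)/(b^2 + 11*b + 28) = (3*b^2 - b - 4)/(3*(b^2 + 11*b + 28))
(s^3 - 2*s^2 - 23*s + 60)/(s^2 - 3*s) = s + 1 - 20/s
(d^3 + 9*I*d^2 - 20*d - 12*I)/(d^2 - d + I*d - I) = (d^2 + 8*I*d - 12)/(d - 1)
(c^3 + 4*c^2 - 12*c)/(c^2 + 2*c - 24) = c*(c - 2)/(c - 4)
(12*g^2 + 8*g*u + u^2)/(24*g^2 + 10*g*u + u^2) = (2*g + u)/(4*g + u)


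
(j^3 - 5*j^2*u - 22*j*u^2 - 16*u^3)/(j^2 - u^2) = (-j^2 + 6*j*u + 16*u^2)/(-j + u)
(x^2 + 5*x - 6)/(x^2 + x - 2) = (x + 6)/(x + 2)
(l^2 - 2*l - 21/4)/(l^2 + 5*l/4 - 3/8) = 2*(2*l - 7)/(4*l - 1)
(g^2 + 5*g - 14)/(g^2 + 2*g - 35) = (g - 2)/(g - 5)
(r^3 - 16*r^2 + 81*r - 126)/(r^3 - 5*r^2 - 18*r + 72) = (r - 7)/(r + 4)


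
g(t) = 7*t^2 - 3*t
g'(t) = 14*t - 3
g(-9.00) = 594.00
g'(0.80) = 8.20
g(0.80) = 2.08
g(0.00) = 0.00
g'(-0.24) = -6.36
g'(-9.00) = -129.00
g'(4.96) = 66.44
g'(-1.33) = -21.62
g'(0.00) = -3.00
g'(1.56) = 18.84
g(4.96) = 157.33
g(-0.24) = 1.12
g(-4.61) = 162.59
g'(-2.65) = -40.10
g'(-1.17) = -19.38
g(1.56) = 12.36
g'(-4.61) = -67.54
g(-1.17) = 13.09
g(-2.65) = 57.11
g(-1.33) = 16.37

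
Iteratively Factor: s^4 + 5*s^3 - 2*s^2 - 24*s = (s - 2)*(s^3 + 7*s^2 + 12*s) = (s - 2)*(s + 4)*(s^2 + 3*s) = s*(s - 2)*(s + 4)*(s + 3)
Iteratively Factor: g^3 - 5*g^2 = (g)*(g^2 - 5*g) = g*(g - 5)*(g)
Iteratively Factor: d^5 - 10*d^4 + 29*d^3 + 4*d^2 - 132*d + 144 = (d + 2)*(d^4 - 12*d^3 + 53*d^2 - 102*d + 72) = (d - 2)*(d + 2)*(d^3 - 10*d^2 + 33*d - 36) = (d - 4)*(d - 2)*(d + 2)*(d^2 - 6*d + 9) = (d - 4)*(d - 3)*(d - 2)*(d + 2)*(d - 3)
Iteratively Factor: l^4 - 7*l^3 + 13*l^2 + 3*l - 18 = (l - 3)*(l^3 - 4*l^2 + l + 6) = (l - 3)*(l + 1)*(l^2 - 5*l + 6) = (l - 3)*(l - 2)*(l + 1)*(l - 3)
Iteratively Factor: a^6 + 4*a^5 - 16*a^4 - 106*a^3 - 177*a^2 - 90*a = (a + 3)*(a^5 + a^4 - 19*a^3 - 49*a^2 - 30*a) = (a + 2)*(a + 3)*(a^4 - a^3 - 17*a^2 - 15*a) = (a + 2)*(a + 3)^2*(a^3 - 4*a^2 - 5*a) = (a + 1)*(a + 2)*(a + 3)^2*(a^2 - 5*a) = a*(a + 1)*(a + 2)*(a + 3)^2*(a - 5)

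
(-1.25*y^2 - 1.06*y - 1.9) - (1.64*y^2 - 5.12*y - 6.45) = -2.89*y^2 + 4.06*y + 4.55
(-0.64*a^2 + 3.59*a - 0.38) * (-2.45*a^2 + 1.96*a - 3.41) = 1.568*a^4 - 10.0499*a^3 + 10.1498*a^2 - 12.9867*a + 1.2958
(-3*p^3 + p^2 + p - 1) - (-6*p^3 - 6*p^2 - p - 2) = 3*p^3 + 7*p^2 + 2*p + 1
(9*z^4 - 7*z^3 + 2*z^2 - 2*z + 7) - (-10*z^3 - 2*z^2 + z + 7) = 9*z^4 + 3*z^3 + 4*z^2 - 3*z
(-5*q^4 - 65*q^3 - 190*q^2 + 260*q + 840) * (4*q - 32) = -20*q^5 - 100*q^4 + 1320*q^3 + 7120*q^2 - 4960*q - 26880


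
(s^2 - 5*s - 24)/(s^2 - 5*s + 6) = (s^2 - 5*s - 24)/(s^2 - 5*s + 6)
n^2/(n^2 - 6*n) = n/(n - 6)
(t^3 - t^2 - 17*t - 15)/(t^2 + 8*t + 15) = (t^2 - 4*t - 5)/(t + 5)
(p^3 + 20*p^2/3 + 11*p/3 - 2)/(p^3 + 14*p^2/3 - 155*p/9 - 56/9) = 3*(3*p^3 + 20*p^2 + 11*p - 6)/(9*p^3 + 42*p^2 - 155*p - 56)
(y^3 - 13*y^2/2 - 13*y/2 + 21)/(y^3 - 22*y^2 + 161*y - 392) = (y^2 + y/2 - 3)/(y^2 - 15*y + 56)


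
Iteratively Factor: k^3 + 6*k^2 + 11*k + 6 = (k + 1)*(k^2 + 5*k + 6) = (k + 1)*(k + 3)*(k + 2)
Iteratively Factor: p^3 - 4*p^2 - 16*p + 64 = (p - 4)*(p^2 - 16) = (p - 4)^2*(p + 4)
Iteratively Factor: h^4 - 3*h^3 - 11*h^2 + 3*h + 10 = (h + 1)*(h^3 - 4*h^2 - 7*h + 10) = (h - 5)*(h + 1)*(h^2 + h - 2) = (h - 5)*(h + 1)*(h + 2)*(h - 1)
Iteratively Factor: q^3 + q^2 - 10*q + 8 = (q - 2)*(q^2 + 3*q - 4) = (q - 2)*(q + 4)*(q - 1)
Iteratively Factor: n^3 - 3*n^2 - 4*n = (n + 1)*(n^2 - 4*n) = n*(n + 1)*(n - 4)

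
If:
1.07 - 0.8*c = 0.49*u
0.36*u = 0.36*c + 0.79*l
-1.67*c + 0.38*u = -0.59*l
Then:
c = 0.47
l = 0.43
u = 1.41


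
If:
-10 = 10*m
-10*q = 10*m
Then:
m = -1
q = 1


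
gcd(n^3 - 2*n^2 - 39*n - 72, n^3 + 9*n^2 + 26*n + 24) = n + 3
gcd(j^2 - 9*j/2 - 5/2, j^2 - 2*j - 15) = j - 5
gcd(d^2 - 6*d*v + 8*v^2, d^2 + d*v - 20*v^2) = -d + 4*v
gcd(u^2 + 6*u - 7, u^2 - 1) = u - 1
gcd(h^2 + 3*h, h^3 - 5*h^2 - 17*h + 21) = h + 3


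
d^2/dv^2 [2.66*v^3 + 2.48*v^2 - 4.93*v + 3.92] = 15.96*v + 4.96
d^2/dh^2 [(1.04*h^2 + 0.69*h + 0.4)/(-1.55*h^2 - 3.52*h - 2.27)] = (-3.5527136788005e-15*h^4 + 8.03303*h^3 + 16.18944*h^2 + 1.47219*h - 6.7888)/(3.723875*h^6 + 25.3704*h^5 + 73.976385*h^4 + 117.924928*h^3 + 108.339609*h^2 + 54.414624*h + 11.697083)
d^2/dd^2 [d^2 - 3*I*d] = 2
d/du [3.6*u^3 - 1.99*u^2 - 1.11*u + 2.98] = 10.8*u^2 - 3.98*u - 1.11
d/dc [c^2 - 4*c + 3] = 2*c - 4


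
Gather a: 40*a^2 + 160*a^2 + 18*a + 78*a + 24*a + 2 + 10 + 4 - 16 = 200*a^2 + 120*a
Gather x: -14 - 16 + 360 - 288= 42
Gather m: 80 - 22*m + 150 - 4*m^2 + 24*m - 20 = -4*m^2 + 2*m + 210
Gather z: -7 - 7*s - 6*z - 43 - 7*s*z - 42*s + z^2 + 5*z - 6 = -49*s + z^2 + z*(-7*s - 1) - 56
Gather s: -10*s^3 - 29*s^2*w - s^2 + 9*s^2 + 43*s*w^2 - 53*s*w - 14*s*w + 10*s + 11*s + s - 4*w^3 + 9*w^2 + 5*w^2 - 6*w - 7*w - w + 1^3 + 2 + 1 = -10*s^3 + s^2*(8 - 29*w) + s*(43*w^2 - 67*w + 22) - 4*w^3 + 14*w^2 - 14*w + 4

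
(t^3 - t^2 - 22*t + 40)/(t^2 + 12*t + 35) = (t^2 - 6*t + 8)/(t + 7)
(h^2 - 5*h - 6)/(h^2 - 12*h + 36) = (h + 1)/(h - 6)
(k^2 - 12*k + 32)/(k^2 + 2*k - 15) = (k^2 - 12*k + 32)/(k^2 + 2*k - 15)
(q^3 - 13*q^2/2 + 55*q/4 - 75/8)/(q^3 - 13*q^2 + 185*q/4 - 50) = (q - 3/2)/(q - 8)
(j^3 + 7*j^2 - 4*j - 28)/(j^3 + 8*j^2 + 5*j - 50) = (j^2 + 9*j + 14)/(j^2 + 10*j + 25)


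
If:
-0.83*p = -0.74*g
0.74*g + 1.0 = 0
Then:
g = -1.35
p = -1.20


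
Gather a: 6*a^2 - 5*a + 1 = 6*a^2 - 5*a + 1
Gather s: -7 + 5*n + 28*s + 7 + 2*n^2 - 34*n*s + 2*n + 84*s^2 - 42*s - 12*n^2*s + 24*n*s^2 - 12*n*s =2*n^2 + 7*n + s^2*(24*n + 84) + s*(-12*n^2 - 46*n - 14)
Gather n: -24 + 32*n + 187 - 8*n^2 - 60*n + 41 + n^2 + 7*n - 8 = -7*n^2 - 21*n + 196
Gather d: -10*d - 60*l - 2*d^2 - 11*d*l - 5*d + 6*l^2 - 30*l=-2*d^2 + d*(-11*l - 15) + 6*l^2 - 90*l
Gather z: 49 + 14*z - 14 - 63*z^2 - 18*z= -63*z^2 - 4*z + 35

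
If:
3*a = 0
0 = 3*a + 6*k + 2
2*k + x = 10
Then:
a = 0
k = -1/3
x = 32/3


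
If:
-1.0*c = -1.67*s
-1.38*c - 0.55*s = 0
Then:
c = 0.00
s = 0.00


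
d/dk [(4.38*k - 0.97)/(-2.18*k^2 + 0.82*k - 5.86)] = (9.5484*k^2 - 4.2292*k - 24.8714)/(4.7524*k^4 - 3.5752*k^3 + 26.222*k^2 - 9.6104*k + 34.3396)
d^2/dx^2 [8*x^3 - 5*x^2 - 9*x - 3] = 48*x - 10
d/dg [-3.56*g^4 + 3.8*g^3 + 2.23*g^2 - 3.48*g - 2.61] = -14.24*g^3 + 11.4*g^2 + 4.46*g - 3.48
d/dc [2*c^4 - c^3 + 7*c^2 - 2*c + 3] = 8*c^3 - 3*c^2 + 14*c - 2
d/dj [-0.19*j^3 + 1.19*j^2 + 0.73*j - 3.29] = -0.57*j^2 + 2.38*j + 0.73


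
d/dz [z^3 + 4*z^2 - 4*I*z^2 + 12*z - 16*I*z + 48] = 3*z^2 + 8*z*(1 - I) + 12 - 16*I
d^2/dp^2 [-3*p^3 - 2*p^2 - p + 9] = -18*p - 4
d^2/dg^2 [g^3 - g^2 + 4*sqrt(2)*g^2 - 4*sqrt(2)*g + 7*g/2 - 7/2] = 6*g - 2 + 8*sqrt(2)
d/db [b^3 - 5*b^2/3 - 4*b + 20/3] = 3*b^2 - 10*b/3 - 4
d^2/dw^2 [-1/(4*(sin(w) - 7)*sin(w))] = (4*sin(w) - 21 + 43/sin(w) + 42/sin(w)^2 - 98/sin(w)^3)/(4*(sin(w) - 7)^3)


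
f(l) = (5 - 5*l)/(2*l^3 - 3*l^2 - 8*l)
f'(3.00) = 29.44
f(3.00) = -3.33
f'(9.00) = 0.01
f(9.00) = -0.03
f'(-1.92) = -3.35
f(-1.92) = -1.48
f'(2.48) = 2.35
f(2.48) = 0.95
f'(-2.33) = -1.00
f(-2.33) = -0.73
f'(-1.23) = -40.96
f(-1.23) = 7.06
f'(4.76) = 0.11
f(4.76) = -0.17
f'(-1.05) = -8.33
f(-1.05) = 3.69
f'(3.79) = 0.47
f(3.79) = -0.39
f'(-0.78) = -1.69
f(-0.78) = 2.57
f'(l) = (5 - 5*l)*(-6*l^2 + 6*l + 8)/(2*l^3 - 3*l^2 - 8*l)^2 - 5/(2*l^3 - 3*l^2 - 8*l)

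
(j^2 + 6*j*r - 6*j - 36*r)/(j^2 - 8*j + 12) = (j + 6*r)/(j - 2)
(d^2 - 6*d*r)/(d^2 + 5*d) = (d - 6*r)/(d + 5)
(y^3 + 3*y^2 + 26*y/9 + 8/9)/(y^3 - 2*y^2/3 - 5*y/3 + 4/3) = (3*y^2 + 5*y + 2)/(3*(y^2 - 2*y + 1))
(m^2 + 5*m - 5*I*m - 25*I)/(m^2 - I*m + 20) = (m + 5)/(m + 4*I)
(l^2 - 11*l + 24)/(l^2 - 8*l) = (l - 3)/l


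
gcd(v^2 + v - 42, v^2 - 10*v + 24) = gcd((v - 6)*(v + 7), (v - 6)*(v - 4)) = v - 6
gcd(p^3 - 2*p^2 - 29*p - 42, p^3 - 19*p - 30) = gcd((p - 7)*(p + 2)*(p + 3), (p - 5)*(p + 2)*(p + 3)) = p^2 + 5*p + 6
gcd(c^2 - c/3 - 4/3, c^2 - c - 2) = c + 1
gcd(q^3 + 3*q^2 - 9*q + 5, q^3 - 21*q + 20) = q^2 + 4*q - 5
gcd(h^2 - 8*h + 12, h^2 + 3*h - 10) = h - 2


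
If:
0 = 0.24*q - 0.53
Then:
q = 2.21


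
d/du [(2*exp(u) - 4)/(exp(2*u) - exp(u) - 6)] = 2*(-(exp(u) - 2)*(2*exp(u) - 1) + exp(2*u) - exp(u) - 6)*exp(u)/(-exp(2*u) + exp(u) + 6)^2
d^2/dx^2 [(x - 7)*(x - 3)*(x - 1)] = 6*x - 22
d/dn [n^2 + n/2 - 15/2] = 2*n + 1/2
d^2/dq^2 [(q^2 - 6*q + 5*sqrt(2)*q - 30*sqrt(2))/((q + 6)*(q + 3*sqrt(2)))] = 4*(-6*q^3 + sqrt(2)*q^3 - 72*sqrt(2)*q^2 - 540*q - 108*sqrt(2)*q - 756*sqrt(2) - 432)/(q^6 + 9*sqrt(2)*q^5 + 18*q^5 + 162*q^4 + 162*sqrt(2)*q^4 + 1188*q^3 + 1026*sqrt(2)*q^3 + 2916*sqrt(2)*q^2 + 5832*q^2 + 5832*sqrt(2)*q + 11664*q + 11664*sqrt(2))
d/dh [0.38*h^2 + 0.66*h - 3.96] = 0.76*h + 0.66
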